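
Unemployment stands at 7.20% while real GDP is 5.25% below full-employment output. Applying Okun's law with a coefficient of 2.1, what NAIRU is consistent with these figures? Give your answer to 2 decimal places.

From Okun's law, u - u* = -(output gap)/β = -(-5.25)/2.1 = 2.5 points.
So u* = 7.2 - 2.5 = 4.70%.

4.70%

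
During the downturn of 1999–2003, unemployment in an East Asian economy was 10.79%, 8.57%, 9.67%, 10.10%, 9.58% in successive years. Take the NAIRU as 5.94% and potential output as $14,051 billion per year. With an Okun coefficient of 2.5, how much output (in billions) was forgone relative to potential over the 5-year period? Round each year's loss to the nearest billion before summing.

Year 1999: gap = -2.5 × (10.79 - 5.94) = -12.125%, loss ≈ 14051 × 12.125/100 ≈ 1704.
Year 2000: gap = -2.5 × (8.57 - 5.94) = -6.575%, loss ≈ 14051 × 6.575/100 ≈ 924.
Year 2001: gap = -2.5 × (9.67 - 5.94) = -9.325%, loss ≈ 14051 × 9.325/100 ≈ 1310.
Year 2002: gap = -2.5 × (10.1 - 5.94) = -10.4%, loss ≈ 14051 × 10.4/100 ≈ 1461.
Year 2003: gap = -2.5 × (9.58 - 5.94) = -9.1%, loss ≈ 14051 × 9.1/100 ≈ 1279.
Total lost output = 1704 + 924 + 1310 + 1461 + 1279 = 6678 billion.

$6,678 billion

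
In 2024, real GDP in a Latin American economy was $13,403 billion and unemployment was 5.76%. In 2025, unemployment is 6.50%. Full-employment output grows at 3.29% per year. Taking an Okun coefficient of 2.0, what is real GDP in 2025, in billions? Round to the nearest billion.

Δu = 6.5 - 5.76 = 0.74 points.
Okun's law (growth form): g_Y = g_Y* - β × Δu = 3.29 - 2.0 × (0.74) = 3.29 - 1.48 = 1.81%.
Real GDP in the next year = 13403 × (1 + 1.81/100) = 13403 × 1.0181 ≈ 13646 billion.

$13,646 billion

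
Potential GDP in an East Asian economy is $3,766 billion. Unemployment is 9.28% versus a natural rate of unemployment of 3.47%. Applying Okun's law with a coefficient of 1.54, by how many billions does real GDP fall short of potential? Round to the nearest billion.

$337 billion

Output gap = -1.54 × (9.28 - 3.47) = -1.54 × 5.81 = -8.9474%.
Actual GDP ≈ 3766 × 0.910526 ≈ 3429 billion, so the shortfall is 3766 - 3429 = 337 billion.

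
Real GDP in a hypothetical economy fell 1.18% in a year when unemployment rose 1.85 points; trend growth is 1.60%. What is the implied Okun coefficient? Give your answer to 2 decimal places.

β ≈ 1.50

Growth form: g_Y = g_Y* - β × Δu, so β = (g_Y* - g_Y)/Δu.
β = (1.6 + 1.18)/1.85 = 2.78/1.85 = 1.50.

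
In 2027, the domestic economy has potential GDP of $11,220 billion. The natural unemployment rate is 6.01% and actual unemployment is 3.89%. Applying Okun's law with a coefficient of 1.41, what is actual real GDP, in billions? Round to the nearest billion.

$11,555 billion

Unemployment gap = 3.89 - 6.01 = -2.12 points, so the output gap is -1.41 × (-2.12) = 2.9892%.
Actual GDP = 11220 × (1 + 2.9892/100) = 11220 × 1.029892 ≈ 11555 billion.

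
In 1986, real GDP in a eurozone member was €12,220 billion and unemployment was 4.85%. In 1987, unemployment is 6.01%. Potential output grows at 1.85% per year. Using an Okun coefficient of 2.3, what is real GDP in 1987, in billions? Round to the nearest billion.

Δu = 6.01 - 4.85 = 1.16 points.
Okun's law (growth form): g_Y = g_Y* - β × Δu = 1.85 - 2.3 × (1.16) = 1.85 - 2.668 = -0.818%.
Real GDP in the next year = 12220 × (1 - 0.818/100) = 12220 × 0.99182 ≈ 12120 billion.

€12,120 billion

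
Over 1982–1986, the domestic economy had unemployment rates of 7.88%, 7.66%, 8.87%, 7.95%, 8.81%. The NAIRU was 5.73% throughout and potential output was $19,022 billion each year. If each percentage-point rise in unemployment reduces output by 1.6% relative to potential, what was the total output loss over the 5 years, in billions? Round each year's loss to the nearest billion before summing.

$3,810 billion

Year 1982: gap = -1.6 × (7.88 - 5.73) = -3.44%, loss ≈ 19022 × 3.44/100 ≈ 654.
Year 1983: gap = -1.6 × (7.66 - 5.73) = -3.088%, loss ≈ 19022 × 3.088/100 ≈ 587.
Year 1984: gap = -1.6 × (8.87 - 5.73) = -5.024%, loss ≈ 19022 × 5.024/100 ≈ 956.
Year 1985: gap = -1.6 × (7.95 - 5.73) = -3.552%, loss ≈ 19022 × 3.552/100 ≈ 676.
Year 1986: gap = -1.6 × (8.81 - 5.73) = -4.928%, loss ≈ 19022 × 4.928/100 ≈ 937.
Total lost output = 654 + 587 + 956 + 676 + 937 = 3810 billion.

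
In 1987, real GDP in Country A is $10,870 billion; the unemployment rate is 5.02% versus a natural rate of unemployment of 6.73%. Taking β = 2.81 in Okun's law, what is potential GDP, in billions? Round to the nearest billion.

Unemployment gap = 5.02 - 6.73 = -1.71 points, so output gap = -2.81 × (-1.71) = 4.8051%.
Since Y = Y* × (1 + gap/100), Y* = 10870/1.048051 ≈ 10372 billion.

$10,372 billion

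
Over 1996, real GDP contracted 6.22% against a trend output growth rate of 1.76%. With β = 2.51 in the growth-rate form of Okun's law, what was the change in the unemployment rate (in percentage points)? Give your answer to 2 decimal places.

3.18 percentage points

Growth-rate Okun's law: g_Y = g_Y* - β × Δu, so Δu = (g_Y* - g_Y)/β.
Δu = (1.76 + 6.22)/2.51 = 7.98/2.51 = 3.18 percentage points.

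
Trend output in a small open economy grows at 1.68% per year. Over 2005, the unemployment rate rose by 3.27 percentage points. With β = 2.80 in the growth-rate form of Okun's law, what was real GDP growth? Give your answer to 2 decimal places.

-7.48%

Growth-rate Okun's law: g_Y = g_Y* - β × Δu.
g_Y = 1.68 - 2.80 × (3.27) = 1.68 - 9.156 = -7.476%, i.e. -7.48% to 2 d.p.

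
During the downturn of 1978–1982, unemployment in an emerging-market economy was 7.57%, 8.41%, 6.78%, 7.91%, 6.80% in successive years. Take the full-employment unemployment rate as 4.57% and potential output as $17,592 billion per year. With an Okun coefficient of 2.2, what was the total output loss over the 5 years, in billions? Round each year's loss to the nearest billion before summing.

$5,658 billion

Year 1978: gap = -2.2 × (7.57 - 4.57) = -6.6%, loss ≈ 17592 × 6.6/100 ≈ 1161.
Year 1979: gap = -2.2 × (8.41 - 4.57) = -8.448%, loss ≈ 17592 × 8.448/100 ≈ 1486.
Year 1980: gap = -2.2 × (6.78 - 4.57) = -4.862%, loss ≈ 17592 × 4.862/100 ≈ 855.
Year 1981: gap = -2.2 × (7.91 - 4.57) = -7.348%, loss ≈ 17592 × 7.348/100 ≈ 1293.
Year 1982: gap = -2.2 × (6.8 - 4.57) = -4.906%, loss ≈ 17592 × 4.906/100 ≈ 863.
Total lost output = 1161 + 1486 + 855 + 1293 + 863 = 5658 billion.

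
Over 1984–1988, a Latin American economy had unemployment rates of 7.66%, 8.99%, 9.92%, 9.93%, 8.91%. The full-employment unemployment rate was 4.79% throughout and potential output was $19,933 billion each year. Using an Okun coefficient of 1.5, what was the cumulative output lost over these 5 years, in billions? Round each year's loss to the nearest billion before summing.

Year 1984: gap = -1.5 × (7.66 - 4.79) = -4.305%, loss ≈ 19933 × 4.305/100 ≈ 858.
Year 1985: gap = -1.5 × (8.99 - 4.79) = -6.3%, loss ≈ 19933 × 6.3/100 ≈ 1256.
Year 1986: gap = -1.5 × (9.92 - 4.79) = -7.695%, loss ≈ 19933 × 7.695/100 ≈ 1534.
Year 1987: gap = -1.5 × (9.93 - 4.79) = -7.71%, loss ≈ 19933 × 7.71/100 ≈ 1537.
Year 1988: gap = -1.5 × (8.91 - 4.79) = -6.18%, loss ≈ 19933 × 6.18/100 ≈ 1232.
Total lost output = 858 + 1256 + 1534 + 1537 + 1232 = 6417 billion.

$6,417 billion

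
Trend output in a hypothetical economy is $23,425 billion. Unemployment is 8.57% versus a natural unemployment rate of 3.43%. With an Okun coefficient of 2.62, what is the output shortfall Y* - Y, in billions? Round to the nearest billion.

$3,155 billion

Output gap = -2.62 × (8.57 - 3.43) = -2.62 × 5.14 = -13.4668%.
Actual GDP ≈ 23425 × 0.865332 ≈ 20270 billion, so the shortfall is 23425 - 20270 = 3155 billion.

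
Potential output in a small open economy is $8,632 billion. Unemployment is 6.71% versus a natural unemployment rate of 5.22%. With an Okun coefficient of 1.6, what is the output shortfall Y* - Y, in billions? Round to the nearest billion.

Output gap = -1.6 × (6.71 - 5.22) = -1.6 × 1.49 = -2.384%.
Actual GDP ≈ 8632 × 0.97616 ≈ 8426 billion, so the shortfall is 8632 - 8426 = 206 billion.

$206 billion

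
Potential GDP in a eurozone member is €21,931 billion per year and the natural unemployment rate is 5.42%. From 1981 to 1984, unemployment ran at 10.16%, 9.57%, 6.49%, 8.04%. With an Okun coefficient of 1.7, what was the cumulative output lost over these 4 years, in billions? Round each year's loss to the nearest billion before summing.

Year 1981: gap = -1.7 × (10.16 - 5.42) = -8.058%, loss ≈ 21931 × 8.058/100 ≈ 1767.
Year 1982: gap = -1.7 × (9.57 - 5.42) = -7.055%, loss ≈ 21931 × 7.055/100 ≈ 1547.
Year 1983: gap = -1.7 × (6.49 - 5.42) = -1.819%, loss ≈ 21931 × 1.819/100 ≈ 399.
Year 1984: gap = -1.7 × (8.04 - 5.42) = -4.454%, loss ≈ 21931 × 4.454/100 ≈ 977.
Total lost output = 1767 + 1547 + 399 + 977 = 4690 billion.

€4,690 billion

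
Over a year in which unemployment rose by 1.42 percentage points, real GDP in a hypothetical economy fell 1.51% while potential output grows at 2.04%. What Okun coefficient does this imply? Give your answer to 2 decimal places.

Growth form: g_Y = g_Y* - β × Δu, so β = (g_Y* - g_Y)/Δu.
β = (2.04 + 1.51)/1.42 = 3.55/1.42 = 2.50.

β ≈ 2.50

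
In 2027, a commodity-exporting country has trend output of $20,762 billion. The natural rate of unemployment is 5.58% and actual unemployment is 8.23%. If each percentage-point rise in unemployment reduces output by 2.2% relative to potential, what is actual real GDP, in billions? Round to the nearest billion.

$19,552 billion

Unemployment gap = 8.23 - 5.58 = 2.65 points, so the output gap is -2.2 × 2.65 = -5.83%.
Actual GDP = 20762 × (1 - 5.83/100) = 20762 × 0.9417 ≈ 19552 billion.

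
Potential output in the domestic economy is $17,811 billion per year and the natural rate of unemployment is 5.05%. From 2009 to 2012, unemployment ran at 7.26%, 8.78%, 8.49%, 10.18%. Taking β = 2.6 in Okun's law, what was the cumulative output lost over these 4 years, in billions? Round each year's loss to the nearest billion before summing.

$6,719 billion

Year 2009: gap = -2.6 × (7.26 - 5.05) = -5.746%, loss ≈ 17811 × 5.746/100 ≈ 1023.
Year 2010: gap = -2.6 × (8.78 - 5.05) = -9.698%, loss ≈ 17811 × 9.698/100 ≈ 1727.
Year 2011: gap = -2.6 × (8.49 - 5.05) = -8.944%, loss ≈ 17811 × 8.944/100 ≈ 1593.
Year 2012: gap = -2.6 × (10.18 - 5.05) = -13.338%, loss ≈ 17811 × 13.338/100 ≈ 2376.
Total lost output = 1023 + 1727 + 1593 + 2376 = 6719 billion.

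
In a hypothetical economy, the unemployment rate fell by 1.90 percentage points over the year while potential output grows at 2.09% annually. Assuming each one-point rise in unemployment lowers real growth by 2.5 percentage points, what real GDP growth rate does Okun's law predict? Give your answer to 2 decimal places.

6.84%

Growth-rate Okun's law: g_Y = g_Y* - β × Δu.
g_Y = 2.09 - 2.5 × (-1.90) = 2.09 + 4.75 = 6.84%, i.e. 6.84% to 2 d.p.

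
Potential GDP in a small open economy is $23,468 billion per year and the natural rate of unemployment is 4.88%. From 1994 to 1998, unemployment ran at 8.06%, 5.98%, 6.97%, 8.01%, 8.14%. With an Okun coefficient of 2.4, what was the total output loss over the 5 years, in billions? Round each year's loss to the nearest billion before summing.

Year 1994: gap = -2.4 × (8.06 - 4.88) = -7.632%, loss ≈ 23468 × 7.632/100 ≈ 1791.
Year 1995: gap = -2.4 × (5.98 - 4.88) = -2.64%, loss ≈ 23468 × 2.64/100 ≈ 620.
Year 1996: gap = -2.4 × (6.97 - 4.88) = -5.016%, loss ≈ 23468 × 5.016/100 ≈ 1177.
Year 1997: gap = -2.4 × (8.01 - 4.88) = -7.512%, loss ≈ 23468 × 7.512/100 ≈ 1763.
Year 1998: gap = -2.4 × (8.14 - 4.88) = -7.824%, loss ≈ 23468 × 7.824/100 ≈ 1836.
Total lost output = 1791 + 620 + 1177 + 1763 + 1836 = 7187 billion.

$7,187 billion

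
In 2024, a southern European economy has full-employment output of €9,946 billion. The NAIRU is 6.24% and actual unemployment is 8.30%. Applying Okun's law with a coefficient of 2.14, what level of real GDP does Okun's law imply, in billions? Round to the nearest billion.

Unemployment gap = 8.3 - 6.24 = 2.06 points, so the output gap is -2.14 × 2.06 = -4.4084%.
Actual GDP = 9946 × (1 - 4.4084/100) = 9946 × 0.955916 ≈ 9508 billion.

€9,508 billion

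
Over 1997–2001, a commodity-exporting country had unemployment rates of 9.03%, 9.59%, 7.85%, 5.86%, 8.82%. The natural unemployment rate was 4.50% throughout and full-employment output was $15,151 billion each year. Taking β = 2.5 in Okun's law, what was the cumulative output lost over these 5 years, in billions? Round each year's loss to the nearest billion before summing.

$7,064 billion

Year 1997: gap = -2.5 × (9.03 - 4.5) = -11.325%, loss ≈ 15151 × 11.325/100 ≈ 1716.
Year 1998: gap = -2.5 × (9.59 - 4.5) = -12.725%, loss ≈ 15151 × 12.725/100 ≈ 1928.
Year 1999: gap = -2.5 × (7.85 - 4.5) = -8.375%, loss ≈ 15151 × 8.375/100 ≈ 1269.
Year 2000: gap = -2.5 × (5.86 - 4.5) = -3.4%, loss ≈ 15151 × 3.4/100 ≈ 515.
Year 2001: gap = -2.5 × (8.82 - 4.5) = -10.8%, loss ≈ 15151 × 10.8/100 ≈ 1636.
Total lost output = 1716 + 1928 + 1269 + 515 + 1636 = 7064 billion.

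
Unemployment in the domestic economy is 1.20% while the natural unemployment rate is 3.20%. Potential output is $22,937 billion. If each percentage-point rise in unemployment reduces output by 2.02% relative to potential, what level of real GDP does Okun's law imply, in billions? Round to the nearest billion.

Unemployment gap = 1.2 - 3.2 = -2 points, so the output gap is -2.02 × (-2) = 4.04%.
Actual GDP = 22937 × (1 + 4.04/100) = 22937 × 1.0404 ≈ 23864 billion.

$23,864 billion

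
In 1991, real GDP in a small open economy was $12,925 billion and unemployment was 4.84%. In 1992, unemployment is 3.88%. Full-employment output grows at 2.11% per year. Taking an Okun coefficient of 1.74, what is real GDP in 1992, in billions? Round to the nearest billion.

Δu = 3.88 - 4.84 = -0.96 points.
Okun's law (growth form): g_Y = g_Y* - β × Δu = 2.11 - 1.74 × (-0.96) = 2.11 + 1.6704 = 3.7804%.
Real GDP in the next year = 12925 × (1 + 3.7804/100) = 12925 × 1.037804 ≈ 13414 billion.

$13,414 billion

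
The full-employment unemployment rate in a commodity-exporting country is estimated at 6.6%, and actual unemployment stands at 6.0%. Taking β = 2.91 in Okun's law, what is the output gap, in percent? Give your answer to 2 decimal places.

The unemployment gap is 6 - 6.6 = -0.6 percentage points.
Okun's law gives an output gap of -2.91 × (-0.6) = 1.746%, i.e. 1.75% above potential.

1.75%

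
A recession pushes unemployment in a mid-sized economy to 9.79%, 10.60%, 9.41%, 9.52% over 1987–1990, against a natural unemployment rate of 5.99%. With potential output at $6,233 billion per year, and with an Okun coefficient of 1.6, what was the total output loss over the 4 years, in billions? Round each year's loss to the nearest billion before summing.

Year 1987: gap = -1.6 × (9.79 - 5.99) = -6.08%, loss ≈ 6233 × 6.08/100 ≈ 379.
Year 1988: gap = -1.6 × (10.6 - 5.99) = -7.376%, loss ≈ 6233 × 7.376/100 ≈ 460.
Year 1989: gap = -1.6 × (9.41 - 5.99) = -5.472%, loss ≈ 6233 × 5.472/100 ≈ 341.
Year 1990: gap = -1.6 × (9.52 - 5.99) = -5.648%, loss ≈ 6233 × 5.648/100 ≈ 352.
Total lost output = 379 + 460 + 341 + 352 = 1532 billion.

$1,532 billion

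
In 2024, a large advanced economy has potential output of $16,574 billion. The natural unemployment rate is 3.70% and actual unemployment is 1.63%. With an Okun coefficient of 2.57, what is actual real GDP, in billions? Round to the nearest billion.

$17,456 billion

Unemployment gap = 1.63 - 3.7 = -2.07 points, so the output gap is -2.57 × (-2.07) = 5.3199%.
Actual GDP = 16574 × (1 + 5.3199/100) = 16574 × 1.053199 ≈ 17456 billion.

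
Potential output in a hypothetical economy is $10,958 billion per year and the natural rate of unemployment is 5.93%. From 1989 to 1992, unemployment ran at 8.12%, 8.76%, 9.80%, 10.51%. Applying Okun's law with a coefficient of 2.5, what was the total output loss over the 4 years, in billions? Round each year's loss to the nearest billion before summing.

$3,690 billion

Year 1989: gap = -2.5 × (8.12 - 5.93) = -5.475%, loss ≈ 10958 × 5.475/100 ≈ 600.
Year 1990: gap = -2.5 × (8.76 - 5.93) = -7.075%, loss ≈ 10958 × 7.075/100 ≈ 775.
Year 1991: gap = -2.5 × (9.8 - 5.93) = -9.675%, loss ≈ 10958 × 9.675/100 ≈ 1060.
Year 1992: gap = -2.5 × (10.51 - 5.93) = -11.45%, loss ≈ 10958 × 11.45/100 ≈ 1255.
Total lost output = 600 + 775 + 1060 + 1255 = 3690 billion.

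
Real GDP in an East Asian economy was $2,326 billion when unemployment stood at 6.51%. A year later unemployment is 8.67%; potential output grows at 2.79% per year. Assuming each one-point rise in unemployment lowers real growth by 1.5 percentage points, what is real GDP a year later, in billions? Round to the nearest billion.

$2,316 billion

Δu = 8.67 - 6.51 = 2.16 points.
Okun's law (growth form): g_Y = g_Y* - β × Δu = 2.79 - 1.5 × (2.16) = 2.79 - 3.24 = -0.45%.
Real GDP in the next year = 2326 × (1 - 0.45/100) = 2326 × 0.9955 ≈ 2316 billion.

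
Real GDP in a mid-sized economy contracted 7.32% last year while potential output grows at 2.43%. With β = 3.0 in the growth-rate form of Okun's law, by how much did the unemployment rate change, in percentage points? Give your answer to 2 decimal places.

3.25 percentage points

Growth-rate Okun's law: g_Y = g_Y* - β × Δu, so Δu = (g_Y* - g_Y)/β.
Δu = (2.43 + 7.32)/3.0 = 9.75/3.0 = 3.25 percentage points.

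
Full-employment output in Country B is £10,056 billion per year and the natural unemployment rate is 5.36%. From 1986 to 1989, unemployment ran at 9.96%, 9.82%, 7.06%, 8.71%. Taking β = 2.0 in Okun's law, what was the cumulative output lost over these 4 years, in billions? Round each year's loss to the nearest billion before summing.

Year 1986: gap = -2.0 × (9.96 - 5.36) = -9.2%, loss ≈ 10056 × 9.2/100 ≈ 925.
Year 1987: gap = -2.0 × (9.82 - 5.36) = -8.92%, loss ≈ 10056 × 8.92/100 ≈ 897.
Year 1988: gap = -2.0 × (7.06 - 5.36) = -3.4%, loss ≈ 10056 × 3.4/100 ≈ 342.
Year 1989: gap = -2.0 × (8.71 - 5.36) = -6.7%, loss ≈ 10056 × 6.7/100 ≈ 674.
Total lost output = 925 + 897 + 342 + 674 = 2838 billion.

£2,838 billion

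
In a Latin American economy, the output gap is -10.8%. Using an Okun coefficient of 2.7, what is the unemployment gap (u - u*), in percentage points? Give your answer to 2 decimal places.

Okun's law: output gap = -β × (u - u*), so u - u* = -(output gap)/β.
u - u* = -(-10.8)/2.7 = 4 percentage points.

4.00 percentage points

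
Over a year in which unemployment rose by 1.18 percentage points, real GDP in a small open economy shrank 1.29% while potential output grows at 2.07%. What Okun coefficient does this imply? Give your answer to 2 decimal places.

Growth form: g_Y = g_Y* - β × Δu, so β = (g_Y* - g_Y)/Δu.
β = (2.07 + 1.29)/1.18 = 3.36/1.18 = 2.85.

β ≈ 2.85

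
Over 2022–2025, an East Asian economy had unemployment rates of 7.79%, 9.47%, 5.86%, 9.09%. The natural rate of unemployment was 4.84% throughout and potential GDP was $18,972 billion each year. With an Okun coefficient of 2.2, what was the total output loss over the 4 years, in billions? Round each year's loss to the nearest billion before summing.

Year 2022: gap = -2.2 × (7.79 - 4.84) = -6.49%, loss ≈ 18972 × 6.49/100 ≈ 1231.
Year 2023: gap = -2.2 × (9.47 - 4.84) = -10.186%, loss ≈ 18972 × 10.186/100 ≈ 1932.
Year 2024: gap = -2.2 × (5.86 - 4.84) = -2.244%, loss ≈ 18972 × 2.244/100 ≈ 426.
Year 2025: gap = -2.2 × (9.09 - 4.84) = -9.35%, loss ≈ 18972 × 9.35/100 ≈ 1774.
Total lost output = 1231 + 1932 + 426 + 1774 = 5363 billion.

$5,363 billion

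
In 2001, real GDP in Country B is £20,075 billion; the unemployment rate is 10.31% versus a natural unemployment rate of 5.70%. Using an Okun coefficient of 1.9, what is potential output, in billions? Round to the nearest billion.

Unemployment gap = 10.31 - 5.7 = 4.61 points, so output gap = -1.9 × 4.61 = -8.759%.
Since Y = Y* × (1 + gap/100), Y* = 20075/0.91241 ≈ 22002 billion.

£22,002 billion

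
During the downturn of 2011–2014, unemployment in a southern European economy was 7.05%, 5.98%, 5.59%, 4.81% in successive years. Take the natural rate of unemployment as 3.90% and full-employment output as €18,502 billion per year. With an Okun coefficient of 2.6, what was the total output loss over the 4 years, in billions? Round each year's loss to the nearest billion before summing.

Year 2011: gap = -2.6 × (7.05 - 3.9) = -8.19%, loss ≈ 18502 × 8.19/100 ≈ 1515.
Year 2012: gap = -2.6 × (5.98 - 3.9) = -5.408%, loss ≈ 18502 × 5.408/100 ≈ 1001.
Year 2013: gap = -2.6 × (5.59 - 3.9) = -4.394%, loss ≈ 18502 × 4.394/100 ≈ 813.
Year 2014: gap = -2.6 × (4.81 - 3.9) = -2.366%, loss ≈ 18502 × 2.366/100 ≈ 438.
Total lost output = 1515 + 1001 + 813 + 438 = 3767 billion.

€3,767 billion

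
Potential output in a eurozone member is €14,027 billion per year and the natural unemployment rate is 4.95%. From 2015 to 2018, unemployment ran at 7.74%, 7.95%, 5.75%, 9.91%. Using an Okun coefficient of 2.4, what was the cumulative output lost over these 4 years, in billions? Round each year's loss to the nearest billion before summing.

€3,888 billion

Year 2015: gap = -2.4 × (7.74 - 4.95) = -6.696%, loss ≈ 14027 × 6.696/100 ≈ 939.
Year 2016: gap = -2.4 × (7.95 - 4.95) = -7.2%, loss ≈ 14027 × 7.2/100 ≈ 1010.
Year 2017: gap = -2.4 × (5.75 - 4.95) = -1.92%, loss ≈ 14027 × 1.92/100 ≈ 269.
Year 2018: gap = -2.4 × (9.91 - 4.95) = -11.904%, loss ≈ 14027 × 11.904/100 ≈ 1670.
Total lost output = 939 + 1010 + 269 + 1670 = 3888 billion.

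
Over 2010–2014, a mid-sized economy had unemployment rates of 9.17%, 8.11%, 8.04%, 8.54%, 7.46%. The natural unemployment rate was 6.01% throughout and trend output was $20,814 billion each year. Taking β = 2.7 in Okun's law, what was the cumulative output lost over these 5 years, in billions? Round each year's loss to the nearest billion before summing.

Year 2010: gap = -2.7 × (9.17 - 6.01) = -8.532%, loss ≈ 20814 × 8.532/100 ≈ 1776.
Year 2011: gap = -2.7 × (8.11 - 6.01) = -5.67%, loss ≈ 20814 × 5.67/100 ≈ 1180.
Year 2012: gap = -2.7 × (8.04 - 6.01) = -5.481%, loss ≈ 20814 × 5.481/100 ≈ 1141.
Year 2013: gap = -2.7 × (8.54 - 6.01) = -6.831%, loss ≈ 20814 × 6.831/100 ≈ 1422.
Year 2014: gap = -2.7 × (7.46 - 6.01) = -3.915%, loss ≈ 20814 × 3.915/100 ≈ 815.
Total lost output = 1776 + 1180 + 1141 + 1422 + 815 = 6334 billion.

$6,334 billion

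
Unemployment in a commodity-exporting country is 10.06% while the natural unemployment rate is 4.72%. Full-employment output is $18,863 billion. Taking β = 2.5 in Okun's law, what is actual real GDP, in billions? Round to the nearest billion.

Unemployment gap = 10.06 - 4.72 = 5.34 points, so the output gap is -2.5 × 5.34 = -13.35%.
Actual GDP = 18863 × (1 - 13.35/100) = 18863 × 0.8665 ≈ 16345 billion.

$16,345 billion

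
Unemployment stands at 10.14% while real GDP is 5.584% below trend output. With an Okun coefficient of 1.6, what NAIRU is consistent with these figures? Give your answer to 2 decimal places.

From Okun's law, u - u* = -(output gap)/β = -(-5.584)/1.6 = 3.49 points.
So u* = 10.14 - 3.49 = 6.65%.

6.65%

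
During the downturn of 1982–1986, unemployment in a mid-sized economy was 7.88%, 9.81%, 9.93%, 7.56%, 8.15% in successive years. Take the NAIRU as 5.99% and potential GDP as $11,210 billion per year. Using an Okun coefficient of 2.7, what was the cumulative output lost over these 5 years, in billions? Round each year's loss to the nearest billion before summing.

Year 1982: gap = -2.7 × (7.88 - 5.99) = -5.103%, loss ≈ 11210 × 5.103/100 ≈ 572.
Year 1983: gap = -2.7 × (9.81 - 5.99) = -10.314%, loss ≈ 11210 × 10.314/100 ≈ 1156.
Year 1984: gap = -2.7 × (9.93 - 5.99) = -10.638%, loss ≈ 11210 × 10.638/100 ≈ 1193.
Year 1985: gap = -2.7 × (7.56 - 5.99) = -4.239%, loss ≈ 11210 × 4.239/100 ≈ 475.
Year 1986: gap = -2.7 × (8.15 - 5.99) = -5.832%, loss ≈ 11210 × 5.832/100 ≈ 654.
Total lost output = 572 + 1156 + 1193 + 475 + 654 = 4050 billion.

$4,050 billion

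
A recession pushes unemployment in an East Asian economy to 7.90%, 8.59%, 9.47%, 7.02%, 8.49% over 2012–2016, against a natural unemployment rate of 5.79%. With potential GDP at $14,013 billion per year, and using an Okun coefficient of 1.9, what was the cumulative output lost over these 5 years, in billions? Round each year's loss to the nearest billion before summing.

$3,333 billion

Year 2012: gap = -1.9 × (7.9 - 5.79) = -4.009%, loss ≈ 14013 × 4.009/100 ≈ 562.
Year 2013: gap = -1.9 × (8.59 - 5.79) = -5.32%, loss ≈ 14013 × 5.32/100 ≈ 745.
Year 2014: gap = -1.9 × (9.47 - 5.79) = -6.992%, loss ≈ 14013 × 6.992/100 ≈ 980.
Year 2015: gap = -1.9 × (7.02 - 5.79) = -2.337%, loss ≈ 14013 × 2.337/100 ≈ 327.
Year 2016: gap = -1.9 × (8.49 - 5.79) = -5.13%, loss ≈ 14013 × 5.13/100 ≈ 719.
Total lost output = 562 + 745 + 980 + 327 + 719 = 3333 billion.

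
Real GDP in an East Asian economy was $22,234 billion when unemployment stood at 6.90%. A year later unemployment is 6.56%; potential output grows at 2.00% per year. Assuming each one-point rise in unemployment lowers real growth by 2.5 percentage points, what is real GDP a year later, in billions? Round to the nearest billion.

Δu = 6.56 - 6.9 = -0.34 points.
Okun's law (growth form): g_Y = g_Y* - β × Δu = 2.00 - 2.5 × (-0.34) = 2 + 0.85 = 2.85%.
Real GDP in the next year = 22234 × (1 + 2.85/100) = 22234 × 1.0285 ≈ 22868 billion.

$22,868 billion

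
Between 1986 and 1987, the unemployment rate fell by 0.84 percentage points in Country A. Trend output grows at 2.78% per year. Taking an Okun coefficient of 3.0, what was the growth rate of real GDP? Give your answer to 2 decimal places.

Growth-rate Okun's law: g_Y = g_Y* - β × Δu.
g_Y = 2.78 - 3.0 × (-0.84) = 2.78 + 2.52 = 5.3%, i.e. 5.30% to 2 d.p.

5.30%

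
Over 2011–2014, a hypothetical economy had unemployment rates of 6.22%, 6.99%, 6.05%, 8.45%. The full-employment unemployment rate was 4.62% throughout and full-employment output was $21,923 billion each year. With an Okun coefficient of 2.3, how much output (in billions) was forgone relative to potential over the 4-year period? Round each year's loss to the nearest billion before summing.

$4,654 billion

Year 2011: gap = -2.3 × (6.22 - 4.62) = -3.68%, loss ≈ 21923 × 3.68/100 ≈ 807.
Year 2012: gap = -2.3 × (6.99 - 4.62) = -5.451%, loss ≈ 21923 × 5.451/100 ≈ 1195.
Year 2013: gap = -2.3 × (6.05 - 4.62) = -3.289%, loss ≈ 21923 × 3.289/100 ≈ 721.
Year 2014: gap = -2.3 × (8.45 - 4.62) = -8.809%, loss ≈ 21923 × 8.809/100 ≈ 1931.
Total lost output = 807 + 1195 + 721 + 1931 = 4654 billion.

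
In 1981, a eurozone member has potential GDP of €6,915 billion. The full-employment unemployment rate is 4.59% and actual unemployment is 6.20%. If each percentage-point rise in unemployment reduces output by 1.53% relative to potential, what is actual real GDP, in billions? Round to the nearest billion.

Unemployment gap = 6.2 - 4.59 = 1.61 points, so the output gap is -1.53 × 1.61 = -2.4633%.
Actual GDP = 6915 × (1 - 2.4633/100) = 6915 × 0.975367 ≈ 6745 billion.

€6,745 billion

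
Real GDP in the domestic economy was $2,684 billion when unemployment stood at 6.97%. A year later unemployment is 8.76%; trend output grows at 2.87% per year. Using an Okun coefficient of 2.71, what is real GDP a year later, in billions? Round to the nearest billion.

$2,631 billion

Δu = 8.76 - 6.97 = 1.79 points.
Okun's law (growth form): g_Y = g_Y* - β × Δu = 2.87 - 2.71 × (1.79) = 2.87 - 4.8509 = -1.9809%.
Real GDP in the next year = 2684 × (1 - 1.9809/100) = 2684 × 0.980191 ≈ 2631 billion.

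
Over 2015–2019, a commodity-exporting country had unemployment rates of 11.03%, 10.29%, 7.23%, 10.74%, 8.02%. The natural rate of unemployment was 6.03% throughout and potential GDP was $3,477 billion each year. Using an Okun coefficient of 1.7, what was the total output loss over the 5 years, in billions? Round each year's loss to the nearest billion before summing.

$1,015 billion

Year 2015: gap = -1.7 × (11.03 - 6.03) = -8.5%, loss ≈ 3477 × 8.5/100 ≈ 296.
Year 2016: gap = -1.7 × (10.29 - 6.03) = -7.242%, loss ≈ 3477 × 7.242/100 ≈ 252.
Year 2017: gap = -1.7 × (7.23 - 6.03) = -2.04%, loss ≈ 3477 × 2.04/100 ≈ 71.
Year 2018: gap = -1.7 × (10.74 - 6.03) = -8.007%, loss ≈ 3477 × 8.007/100 ≈ 278.
Year 2019: gap = -1.7 × (8.02 - 6.03) = -3.383%, loss ≈ 3477 × 3.383/100 ≈ 118.
Total lost output = 296 + 252 + 71 + 278 + 118 = 1015 billion.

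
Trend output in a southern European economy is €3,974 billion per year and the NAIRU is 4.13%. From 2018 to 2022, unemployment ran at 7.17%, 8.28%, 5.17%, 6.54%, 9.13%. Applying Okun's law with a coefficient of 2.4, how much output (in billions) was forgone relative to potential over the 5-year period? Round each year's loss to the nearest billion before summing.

€1,492 billion

Year 2018: gap = -2.4 × (7.17 - 4.13) = -7.296%, loss ≈ 3974 × 7.296/100 ≈ 290.
Year 2019: gap = -2.4 × (8.28 - 4.13) = -9.96%, loss ≈ 3974 × 9.96/100 ≈ 396.
Year 2020: gap = -2.4 × (5.17 - 4.13) = -2.496%, loss ≈ 3974 × 2.496/100 ≈ 99.
Year 2021: gap = -2.4 × (6.54 - 4.13) = -5.784%, loss ≈ 3974 × 5.784/100 ≈ 230.
Year 2022: gap = -2.4 × (9.13 - 4.13) = -12%, loss ≈ 3974 × 12/100 ≈ 477.
Total lost output = 290 + 396 + 99 + 230 + 477 = 1492 billion.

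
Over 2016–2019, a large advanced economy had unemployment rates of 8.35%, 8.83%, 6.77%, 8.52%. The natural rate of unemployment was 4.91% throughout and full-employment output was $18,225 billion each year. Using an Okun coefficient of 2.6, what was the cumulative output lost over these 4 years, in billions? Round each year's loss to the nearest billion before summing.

Year 2016: gap = -2.6 × (8.35 - 4.91) = -8.944%, loss ≈ 18225 × 8.944/100 ≈ 1630.
Year 2017: gap = -2.6 × (8.83 - 4.91) = -10.192%, loss ≈ 18225 × 10.192/100 ≈ 1857.
Year 2018: gap = -2.6 × (6.77 - 4.91) = -4.836%, loss ≈ 18225 × 4.836/100 ≈ 881.
Year 2019: gap = -2.6 × (8.52 - 4.91) = -9.386%, loss ≈ 18225 × 9.386/100 ≈ 1711.
Total lost output = 1630 + 1857 + 881 + 1711 = 6079 billion.

$6,079 billion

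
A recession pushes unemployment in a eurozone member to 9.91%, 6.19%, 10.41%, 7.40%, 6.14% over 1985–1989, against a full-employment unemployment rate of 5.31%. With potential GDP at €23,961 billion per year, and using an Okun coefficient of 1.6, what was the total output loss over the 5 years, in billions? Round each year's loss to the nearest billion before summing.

Year 1985: gap = -1.6 × (9.91 - 5.31) = -7.36%, loss ≈ 23961 × 7.36/100 ≈ 1764.
Year 1986: gap = -1.6 × (6.19 - 5.31) = -1.408%, loss ≈ 23961 × 1.408/100 ≈ 337.
Year 1987: gap = -1.6 × (10.41 - 5.31) = -8.16%, loss ≈ 23961 × 8.16/100 ≈ 1955.
Year 1988: gap = -1.6 × (7.4 - 5.31) = -3.344%, loss ≈ 23961 × 3.344/100 ≈ 801.
Year 1989: gap = -1.6 × (6.14 - 5.31) = -1.328%, loss ≈ 23961 × 1.328/100 ≈ 318.
Total lost output = 1764 + 337 + 1955 + 801 + 318 = 5175 billion.

€5,175 billion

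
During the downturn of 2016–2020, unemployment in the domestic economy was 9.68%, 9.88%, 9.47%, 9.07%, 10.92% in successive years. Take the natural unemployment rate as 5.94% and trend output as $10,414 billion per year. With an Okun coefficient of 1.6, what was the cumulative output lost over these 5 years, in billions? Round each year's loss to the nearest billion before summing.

$3,219 billion

Year 2016: gap = -1.6 × (9.68 - 5.94) = -5.984%, loss ≈ 10414 × 5.984/100 ≈ 623.
Year 2017: gap = -1.6 × (9.88 - 5.94) = -6.304%, loss ≈ 10414 × 6.304/100 ≈ 656.
Year 2018: gap = -1.6 × (9.47 - 5.94) = -5.648%, loss ≈ 10414 × 5.648/100 ≈ 588.
Year 2019: gap = -1.6 × (9.07 - 5.94) = -5.008%, loss ≈ 10414 × 5.008/100 ≈ 522.
Year 2020: gap = -1.6 × (10.92 - 5.94) = -7.968%, loss ≈ 10414 × 7.968/100 ≈ 830.
Total lost output = 623 + 656 + 588 + 522 + 830 = 3219 billion.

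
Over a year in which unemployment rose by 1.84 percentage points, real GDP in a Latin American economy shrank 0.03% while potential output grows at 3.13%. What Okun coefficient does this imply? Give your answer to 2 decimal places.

Growth form: g_Y = g_Y* - β × Δu, so β = (g_Y* - g_Y)/Δu.
β = (3.13 + 0.03)/1.84 = 3.16/1.84 = 1.72.

β ≈ 1.72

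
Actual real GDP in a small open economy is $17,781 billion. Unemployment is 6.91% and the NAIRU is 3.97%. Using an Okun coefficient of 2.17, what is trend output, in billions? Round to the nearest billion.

Unemployment gap = 6.91 - 3.97 = 2.94 points, so output gap = -2.17 × 2.94 = -6.3798%.
Since Y = Y* × (1 + gap/100), Y* = 17781/0.936202 ≈ 18993 billion.

$18,993 billion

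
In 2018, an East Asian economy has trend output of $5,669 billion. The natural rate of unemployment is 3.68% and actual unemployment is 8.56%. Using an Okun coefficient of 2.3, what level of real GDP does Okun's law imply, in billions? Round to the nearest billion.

Unemployment gap = 8.56 - 3.68 = 4.88 points, so the output gap is -2.3 × 4.88 = -11.224%.
Actual GDP = 5669 × (1 - 11.224/100) = 5669 × 0.88776 ≈ 5033 billion.

$5,033 billion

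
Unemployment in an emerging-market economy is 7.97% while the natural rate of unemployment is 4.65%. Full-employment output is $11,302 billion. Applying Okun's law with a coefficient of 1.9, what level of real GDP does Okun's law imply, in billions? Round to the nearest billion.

$10,589 billion

Unemployment gap = 7.97 - 4.65 = 3.32 points, so the output gap is -1.9 × 3.32 = -6.308%.
Actual GDP = 11302 × (1 - 6.308/100) = 11302 × 0.93692 ≈ 10589 billion.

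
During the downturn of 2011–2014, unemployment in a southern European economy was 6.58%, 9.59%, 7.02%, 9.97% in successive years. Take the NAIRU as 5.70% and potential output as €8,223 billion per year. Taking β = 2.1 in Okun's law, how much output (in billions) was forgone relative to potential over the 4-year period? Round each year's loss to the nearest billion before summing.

Year 2011: gap = -2.1 × (6.58 - 5.7) = -1.848%, loss ≈ 8223 × 1.848/100 ≈ 152.
Year 2012: gap = -2.1 × (9.59 - 5.7) = -8.169%, loss ≈ 8223 × 8.169/100 ≈ 672.
Year 2013: gap = -2.1 × (7.02 - 5.7) = -2.772%, loss ≈ 8223 × 2.772/100 ≈ 228.
Year 2014: gap = -2.1 × (9.97 - 5.7) = -8.967%, loss ≈ 8223 × 8.967/100 ≈ 737.
Total lost output = 152 + 672 + 228 + 737 = 1789 billion.

€1,789 billion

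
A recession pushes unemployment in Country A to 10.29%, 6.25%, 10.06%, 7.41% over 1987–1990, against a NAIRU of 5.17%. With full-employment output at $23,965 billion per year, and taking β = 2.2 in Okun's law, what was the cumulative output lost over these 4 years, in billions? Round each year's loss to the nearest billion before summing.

$7,027 billion

Year 1987: gap = -2.2 × (10.29 - 5.17) = -11.264%, loss ≈ 23965 × 11.264/100 ≈ 2699.
Year 1988: gap = -2.2 × (6.25 - 5.17) = -2.376%, loss ≈ 23965 × 2.376/100 ≈ 569.
Year 1989: gap = -2.2 × (10.06 - 5.17) = -10.758%, loss ≈ 23965 × 10.758/100 ≈ 2578.
Year 1990: gap = -2.2 × (7.41 - 5.17) = -4.928%, loss ≈ 23965 × 4.928/100 ≈ 1181.
Total lost output = 2699 + 569 + 2578 + 1181 = 7027 billion.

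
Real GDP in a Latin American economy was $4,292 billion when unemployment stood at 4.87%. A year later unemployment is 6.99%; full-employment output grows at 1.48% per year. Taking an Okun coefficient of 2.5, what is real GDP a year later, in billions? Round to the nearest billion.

$4,128 billion

Δu = 6.99 - 4.87 = 2.12 points.
Okun's law (growth form): g_Y = g_Y* - β × Δu = 1.48 - 2.5 × (2.12) = 1.48 - 5.3 = -3.82%.
Real GDP in the next year = 4292 × (1 - 3.82/100) = 4292 × 0.9618 ≈ 4128 billion.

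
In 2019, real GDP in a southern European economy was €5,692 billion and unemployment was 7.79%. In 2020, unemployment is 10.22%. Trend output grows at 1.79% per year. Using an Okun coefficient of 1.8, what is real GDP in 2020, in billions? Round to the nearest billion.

€5,545 billion

Δu = 10.22 - 7.79 = 2.43 points.
Okun's law (growth form): g_Y = g_Y* - β × Δu = 1.79 - 1.8 × (2.43) = 1.79 - 4.374 = -2.584%.
Real GDP in the next year = 5692 × (1 - 2.584/100) = 5692 × 0.97416 ≈ 5545 billion.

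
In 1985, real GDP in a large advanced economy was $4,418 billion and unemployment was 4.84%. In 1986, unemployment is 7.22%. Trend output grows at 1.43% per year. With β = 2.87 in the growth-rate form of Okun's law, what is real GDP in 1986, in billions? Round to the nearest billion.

$4,179 billion

Δu = 7.22 - 4.84 = 2.38 points.
Okun's law (growth form): g_Y = g_Y* - β × Δu = 1.43 - 2.87 × (2.38) = 1.43 - 6.8306 = -5.4006%.
Real GDP in the next year = 4418 × (1 - 5.4006/100) = 4418 × 0.945994 ≈ 4179 billion.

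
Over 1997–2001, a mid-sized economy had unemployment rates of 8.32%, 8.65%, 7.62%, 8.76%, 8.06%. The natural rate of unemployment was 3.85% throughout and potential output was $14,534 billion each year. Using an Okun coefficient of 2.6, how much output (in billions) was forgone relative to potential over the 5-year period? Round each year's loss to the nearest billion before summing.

Year 1997: gap = -2.6 × (8.32 - 3.85) = -11.622%, loss ≈ 14534 × 11.622/100 ≈ 1689.
Year 1998: gap = -2.6 × (8.65 - 3.85) = -12.48%, loss ≈ 14534 × 12.48/100 ≈ 1814.
Year 1999: gap = -2.6 × (7.62 - 3.85) = -9.802%, loss ≈ 14534 × 9.802/100 ≈ 1425.
Year 2000: gap = -2.6 × (8.76 - 3.85) = -12.766%, loss ≈ 14534 × 12.766/100 ≈ 1855.
Year 2001: gap = -2.6 × (8.06 - 3.85) = -10.946%, loss ≈ 14534 × 10.946/100 ≈ 1591.
Total lost output = 1689 + 1814 + 1425 + 1855 + 1591 = 8374 billion.

$8,374 billion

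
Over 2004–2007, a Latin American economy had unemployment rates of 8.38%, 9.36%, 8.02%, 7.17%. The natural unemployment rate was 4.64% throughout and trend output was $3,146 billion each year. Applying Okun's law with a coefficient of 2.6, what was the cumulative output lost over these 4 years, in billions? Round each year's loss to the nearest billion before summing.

Year 2004: gap = -2.6 × (8.38 - 4.64) = -9.724%, loss ≈ 3146 × 9.724/100 ≈ 306.
Year 2005: gap = -2.6 × (9.36 - 4.64) = -12.272%, loss ≈ 3146 × 12.272/100 ≈ 386.
Year 2006: gap = -2.6 × (8.02 - 4.64) = -8.788%, loss ≈ 3146 × 8.788/100 ≈ 276.
Year 2007: gap = -2.6 × (7.17 - 4.64) = -6.578%, loss ≈ 3146 × 6.578/100 ≈ 207.
Total lost output = 306 + 386 + 276 + 207 = 1175 billion.

$1,175 billion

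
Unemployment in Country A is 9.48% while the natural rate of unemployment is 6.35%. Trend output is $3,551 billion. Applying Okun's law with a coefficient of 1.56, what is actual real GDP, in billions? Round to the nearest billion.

Unemployment gap = 9.48 - 6.35 = 3.13 points, so the output gap is -1.56 × 3.13 = -4.8828%.
Actual GDP = 3551 × (1 - 4.8828/100) = 3551 × 0.951172 ≈ 3378 billion.

$3,378 billion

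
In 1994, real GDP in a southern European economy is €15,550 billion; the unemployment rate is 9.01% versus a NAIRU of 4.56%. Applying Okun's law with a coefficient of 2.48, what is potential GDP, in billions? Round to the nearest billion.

Unemployment gap = 9.01 - 4.56 = 4.45 points, so output gap = -2.48 × 4.45 = -11.036%.
Since Y = Y* × (1 + gap/100), Y* = 15550/0.88964 ≈ 17479 billion.

€17,479 billion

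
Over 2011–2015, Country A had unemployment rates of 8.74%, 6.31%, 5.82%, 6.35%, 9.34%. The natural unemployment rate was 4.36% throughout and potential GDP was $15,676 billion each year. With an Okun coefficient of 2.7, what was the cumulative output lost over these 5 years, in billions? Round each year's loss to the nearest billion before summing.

Year 2011: gap = -2.7 × (8.74 - 4.36) = -11.826%, loss ≈ 15676 × 11.826/100 ≈ 1854.
Year 2012: gap = -2.7 × (6.31 - 4.36) = -5.265%, loss ≈ 15676 × 5.265/100 ≈ 825.
Year 2013: gap = -2.7 × (5.82 - 4.36) = -3.942%, loss ≈ 15676 × 3.942/100 ≈ 618.
Year 2014: gap = -2.7 × (6.35 - 4.36) = -5.373%, loss ≈ 15676 × 5.373/100 ≈ 842.
Year 2015: gap = -2.7 × (9.34 - 4.36) = -13.446%, loss ≈ 15676 × 13.446/100 ≈ 2108.
Total lost output = 1854 + 825 + 618 + 842 + 2108 = 6247 billion.

$6,247 billion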